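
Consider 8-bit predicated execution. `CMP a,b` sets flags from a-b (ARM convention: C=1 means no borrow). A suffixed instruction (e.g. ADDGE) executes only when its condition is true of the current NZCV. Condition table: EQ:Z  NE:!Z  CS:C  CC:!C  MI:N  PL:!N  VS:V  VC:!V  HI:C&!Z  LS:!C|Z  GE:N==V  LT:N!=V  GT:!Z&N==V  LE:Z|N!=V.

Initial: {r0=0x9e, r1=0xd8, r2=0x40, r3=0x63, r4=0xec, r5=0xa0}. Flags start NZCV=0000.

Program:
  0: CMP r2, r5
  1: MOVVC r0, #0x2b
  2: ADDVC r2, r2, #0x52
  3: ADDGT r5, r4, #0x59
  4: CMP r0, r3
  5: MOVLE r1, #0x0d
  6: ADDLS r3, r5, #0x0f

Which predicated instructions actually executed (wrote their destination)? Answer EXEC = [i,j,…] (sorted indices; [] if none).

EXEC = [3,5]

[0] flags=1001 → (cmp)
[1] flags=1001 VC?F → skip
[2] flags=1001 VC?F → skip
[3] flags=1001 GT?T → r5=0x45
[4] flags=0011 → (cmp)
[5] flags=0011 LE?T → r1=0x0d
[6] flags=0011 LS?F → skip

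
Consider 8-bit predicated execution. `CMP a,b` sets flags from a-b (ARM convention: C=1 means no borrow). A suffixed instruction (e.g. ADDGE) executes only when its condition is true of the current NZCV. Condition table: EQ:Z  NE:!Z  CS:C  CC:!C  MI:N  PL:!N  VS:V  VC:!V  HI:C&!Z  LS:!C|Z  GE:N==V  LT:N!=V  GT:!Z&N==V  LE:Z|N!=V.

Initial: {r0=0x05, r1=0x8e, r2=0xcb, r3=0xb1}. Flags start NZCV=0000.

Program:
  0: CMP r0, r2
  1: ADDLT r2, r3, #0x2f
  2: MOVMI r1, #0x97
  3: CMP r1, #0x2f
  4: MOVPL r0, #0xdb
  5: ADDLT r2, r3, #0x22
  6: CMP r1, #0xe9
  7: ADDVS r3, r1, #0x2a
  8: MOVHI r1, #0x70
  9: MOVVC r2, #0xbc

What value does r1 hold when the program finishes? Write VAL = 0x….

0: ✓ CMP  NZCV=0000
1: · ADDLT
2: · MOVMI
3: ✓ CMP  NZCV=0011
4: ✓ MOVPL  r0←0xdb
5: ✓ ADDLT  r2←0xd3
6: ✓ CMP  NZCV=1000
7: · ADDVS
8: · MOVHI
9: ✓ MOVVC  r2←0xbc

VAL = 0x8e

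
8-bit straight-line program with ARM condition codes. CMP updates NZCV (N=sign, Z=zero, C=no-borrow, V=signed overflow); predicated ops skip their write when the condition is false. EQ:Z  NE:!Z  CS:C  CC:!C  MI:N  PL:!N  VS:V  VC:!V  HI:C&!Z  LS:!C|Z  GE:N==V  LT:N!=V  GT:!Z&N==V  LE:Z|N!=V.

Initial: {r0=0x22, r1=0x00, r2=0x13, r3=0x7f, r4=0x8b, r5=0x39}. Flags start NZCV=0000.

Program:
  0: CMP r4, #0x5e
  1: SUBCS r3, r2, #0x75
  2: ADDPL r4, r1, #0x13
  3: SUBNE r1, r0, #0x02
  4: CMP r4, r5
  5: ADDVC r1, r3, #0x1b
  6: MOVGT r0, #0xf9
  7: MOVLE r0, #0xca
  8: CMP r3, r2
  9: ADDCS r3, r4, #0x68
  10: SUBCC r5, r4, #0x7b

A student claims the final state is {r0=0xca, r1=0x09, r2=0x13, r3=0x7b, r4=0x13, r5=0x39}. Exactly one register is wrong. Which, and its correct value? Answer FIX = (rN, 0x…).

FIX = (r1, 0xb9)

0: ✓ CMP  NZCV=0011
1: ✓ SUBCS  r3←0x9e
2: ✓ ADDPL  r4←0x13
3: ✓ SUBNE  r1←0x20
4: ✓ CMP  NZCV=1000
5: ✓ ADDVC  r1←0xb9
6: · MOVGT
7: ✓ MOVLE  r0←0xca
8: ✓ CMP  NZCV=1010
9: ✓ ADDCS  r3←0x7b
10: · SUBCC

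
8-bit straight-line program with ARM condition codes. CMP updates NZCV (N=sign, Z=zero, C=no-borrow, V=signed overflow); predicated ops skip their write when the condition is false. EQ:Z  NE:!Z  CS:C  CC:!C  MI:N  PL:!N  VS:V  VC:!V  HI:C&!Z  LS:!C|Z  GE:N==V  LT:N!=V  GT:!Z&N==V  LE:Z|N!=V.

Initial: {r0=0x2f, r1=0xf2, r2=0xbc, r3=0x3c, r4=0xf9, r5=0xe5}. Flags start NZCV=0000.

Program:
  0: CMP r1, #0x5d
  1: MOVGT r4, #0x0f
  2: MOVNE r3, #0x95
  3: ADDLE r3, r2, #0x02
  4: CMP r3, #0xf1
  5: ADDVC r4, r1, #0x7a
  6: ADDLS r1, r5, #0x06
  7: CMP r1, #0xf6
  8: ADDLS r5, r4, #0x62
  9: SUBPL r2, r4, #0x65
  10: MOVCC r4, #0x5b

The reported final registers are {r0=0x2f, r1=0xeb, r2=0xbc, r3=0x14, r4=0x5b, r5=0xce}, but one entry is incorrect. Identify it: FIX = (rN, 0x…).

FIX = (r3, 0xbe)

0: ✓ CMP  NZCV=1010
1: · MOVGT
2: ✓ MOVNE  r3←0x95
3: ✓ ADDLE  r3←0xbe
4: ✓ CMP  NZCV=1000
5: ✓ ADDVC  r4←0x6c
6: ✓ ADDLS  r1←0xeb
7: ✓ CMP  NZCV=1000
8: ✓ ADDLS  r5←0xce
9: · SUBPL
10: ✓ MOVCC  r4←0x5b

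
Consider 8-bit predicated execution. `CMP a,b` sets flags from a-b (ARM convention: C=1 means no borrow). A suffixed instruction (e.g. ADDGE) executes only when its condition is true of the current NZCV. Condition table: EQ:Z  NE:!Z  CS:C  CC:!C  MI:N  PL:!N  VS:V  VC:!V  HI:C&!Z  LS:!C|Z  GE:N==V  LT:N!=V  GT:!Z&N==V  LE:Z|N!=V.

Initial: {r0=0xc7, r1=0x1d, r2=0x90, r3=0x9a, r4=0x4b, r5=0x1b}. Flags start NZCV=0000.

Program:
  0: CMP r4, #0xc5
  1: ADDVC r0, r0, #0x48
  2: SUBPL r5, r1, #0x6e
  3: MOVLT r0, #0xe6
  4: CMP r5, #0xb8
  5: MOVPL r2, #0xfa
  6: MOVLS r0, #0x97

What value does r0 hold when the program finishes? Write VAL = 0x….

VAL = 0x97

0: ✓ CMP  NZCV=1001
1: · ADDVC
2: · SUBPL
3: · MOVLT
4: ✓ CMP  NZCV=0000
5: ✓ MOVPL  r2←0xfa
6: ✓ MOVLS  r0←0x97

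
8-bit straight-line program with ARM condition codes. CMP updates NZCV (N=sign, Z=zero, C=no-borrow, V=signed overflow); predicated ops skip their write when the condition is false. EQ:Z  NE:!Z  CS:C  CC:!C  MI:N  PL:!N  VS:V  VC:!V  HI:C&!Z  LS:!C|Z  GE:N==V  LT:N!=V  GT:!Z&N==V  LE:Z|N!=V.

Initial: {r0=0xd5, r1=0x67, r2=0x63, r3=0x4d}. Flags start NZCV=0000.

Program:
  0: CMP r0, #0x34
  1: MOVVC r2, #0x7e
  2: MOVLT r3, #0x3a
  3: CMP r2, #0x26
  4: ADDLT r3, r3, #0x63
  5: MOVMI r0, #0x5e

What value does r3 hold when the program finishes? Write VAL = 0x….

0: ✓ CMP  NZCV=1010
1: ✓ MOVVC  r2←0x7e
2: ✓ MOVLT  r3←0x3a
3: ✓ CMP  NZCV=0010
4: · ADDLT
5: · MOVMI

VAL = 0x3a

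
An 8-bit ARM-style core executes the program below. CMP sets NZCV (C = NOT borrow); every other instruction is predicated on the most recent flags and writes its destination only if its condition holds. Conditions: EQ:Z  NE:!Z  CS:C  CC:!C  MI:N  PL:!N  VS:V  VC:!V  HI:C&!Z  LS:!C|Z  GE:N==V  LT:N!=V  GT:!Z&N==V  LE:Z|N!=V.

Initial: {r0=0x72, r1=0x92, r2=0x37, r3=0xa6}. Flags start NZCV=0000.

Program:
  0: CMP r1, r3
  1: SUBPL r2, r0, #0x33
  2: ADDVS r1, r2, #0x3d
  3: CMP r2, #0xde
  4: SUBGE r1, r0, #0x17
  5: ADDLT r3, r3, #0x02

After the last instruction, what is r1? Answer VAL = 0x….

VAL = 0x5b

0: ✓ CMP  NZCV=1000
1: · SUBPL
2: · ADDVS
3: ✓ CMP  NZCV=0000
4: ✓ SUBGE  r1←0x5b
5: · ADDLT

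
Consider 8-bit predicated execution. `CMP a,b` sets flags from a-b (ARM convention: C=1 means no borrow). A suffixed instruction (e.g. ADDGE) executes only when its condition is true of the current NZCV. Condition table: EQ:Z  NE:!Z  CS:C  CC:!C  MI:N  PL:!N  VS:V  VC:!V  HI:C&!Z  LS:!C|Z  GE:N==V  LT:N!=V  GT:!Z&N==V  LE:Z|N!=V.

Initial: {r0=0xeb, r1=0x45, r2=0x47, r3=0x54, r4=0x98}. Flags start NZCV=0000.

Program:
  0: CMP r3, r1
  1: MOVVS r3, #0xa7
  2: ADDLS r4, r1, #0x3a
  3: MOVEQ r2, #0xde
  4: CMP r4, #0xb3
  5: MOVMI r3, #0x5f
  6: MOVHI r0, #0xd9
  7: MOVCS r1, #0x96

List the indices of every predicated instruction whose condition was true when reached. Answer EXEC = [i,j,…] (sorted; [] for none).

EXEC = [5]

0: ✓ CMP  NZCV=0010
1: · MOVVS
2: · ADDLS
3: · MOVEQ
4: ✓ CMP  NZCV=1000
5: ✓ MOVMI  r3←0x5f
6: · MOVHI
7: · MOVCS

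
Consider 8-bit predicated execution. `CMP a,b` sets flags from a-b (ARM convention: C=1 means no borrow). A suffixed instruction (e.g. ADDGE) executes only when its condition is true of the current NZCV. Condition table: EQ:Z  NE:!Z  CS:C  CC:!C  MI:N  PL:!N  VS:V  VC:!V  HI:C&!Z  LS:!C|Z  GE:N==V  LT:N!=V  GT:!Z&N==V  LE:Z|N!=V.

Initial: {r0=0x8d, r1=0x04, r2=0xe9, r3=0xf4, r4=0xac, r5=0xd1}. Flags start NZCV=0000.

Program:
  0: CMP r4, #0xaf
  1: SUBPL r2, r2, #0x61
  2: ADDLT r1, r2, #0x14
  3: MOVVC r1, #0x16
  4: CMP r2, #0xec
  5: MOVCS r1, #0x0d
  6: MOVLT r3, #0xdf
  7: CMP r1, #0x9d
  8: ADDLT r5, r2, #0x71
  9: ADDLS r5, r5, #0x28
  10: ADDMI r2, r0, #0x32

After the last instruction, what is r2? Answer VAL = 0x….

VAL = 0xe9

0: ✓ CMP  NZCV=1000
1: · SUBPL
2: ✓ ADDLT  r1←0xfd
3: ✓ MOVVC  r1←0x16
4: ✓ CMP  NZCV=1000
5: · MOVCS
6: ✓ MOVLT  r3←0xdf
7: ✓ CMP  NZCV=0000
8: · ADDLT
9: ✓ ADDLS  r5←0xf9
10: · ADDMI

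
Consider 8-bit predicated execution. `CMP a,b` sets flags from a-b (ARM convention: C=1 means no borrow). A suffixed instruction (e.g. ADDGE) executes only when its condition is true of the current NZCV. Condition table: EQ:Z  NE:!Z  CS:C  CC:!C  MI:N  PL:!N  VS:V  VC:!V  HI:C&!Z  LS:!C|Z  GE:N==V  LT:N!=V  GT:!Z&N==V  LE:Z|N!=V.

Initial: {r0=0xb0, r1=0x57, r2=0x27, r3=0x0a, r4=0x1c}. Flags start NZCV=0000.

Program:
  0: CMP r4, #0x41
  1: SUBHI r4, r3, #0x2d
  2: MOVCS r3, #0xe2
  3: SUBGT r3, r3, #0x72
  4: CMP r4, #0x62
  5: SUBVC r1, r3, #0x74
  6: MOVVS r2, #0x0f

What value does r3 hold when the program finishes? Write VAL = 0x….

0: ✓ CMP  NZCV=1000
1: · SUBHI
2: · MOVCS
3: · SUBGT
4: ✓ CMP  NZCV=1000
5: ✓ SUBVC  r1←0x96
6: · MOVVS

VAL = 0x0a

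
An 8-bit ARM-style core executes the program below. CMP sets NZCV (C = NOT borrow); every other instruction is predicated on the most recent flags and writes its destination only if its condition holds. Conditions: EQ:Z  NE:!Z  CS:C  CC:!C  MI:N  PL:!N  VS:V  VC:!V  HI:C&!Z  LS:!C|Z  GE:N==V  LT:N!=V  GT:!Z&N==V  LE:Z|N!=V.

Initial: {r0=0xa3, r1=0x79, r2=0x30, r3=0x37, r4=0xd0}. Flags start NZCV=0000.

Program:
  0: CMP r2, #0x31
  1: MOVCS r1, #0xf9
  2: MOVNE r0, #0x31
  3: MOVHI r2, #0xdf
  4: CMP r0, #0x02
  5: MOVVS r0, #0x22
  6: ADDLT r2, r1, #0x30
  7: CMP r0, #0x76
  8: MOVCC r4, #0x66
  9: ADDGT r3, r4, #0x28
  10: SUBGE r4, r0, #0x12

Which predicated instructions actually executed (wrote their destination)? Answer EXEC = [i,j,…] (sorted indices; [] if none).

[0] flags=1000 → (cmp)
[1] flags=1000 CS?F → skip
[2] flags=1000 NE?T → r0=0x31
[3] flags=1000 HI?F → skip
[4] flags=0010 → (cmp)
[5] flags=0010 VS?F → skip
[6] flags=0010 LT?F → skip
[7] flags=1000 → (cmp)
[8] flags=1000 CC?T → r4=0x66
[9] flags=1000 GT?F → skip
[10] flags=1000 GE?F → skip

EXEC = [2,8]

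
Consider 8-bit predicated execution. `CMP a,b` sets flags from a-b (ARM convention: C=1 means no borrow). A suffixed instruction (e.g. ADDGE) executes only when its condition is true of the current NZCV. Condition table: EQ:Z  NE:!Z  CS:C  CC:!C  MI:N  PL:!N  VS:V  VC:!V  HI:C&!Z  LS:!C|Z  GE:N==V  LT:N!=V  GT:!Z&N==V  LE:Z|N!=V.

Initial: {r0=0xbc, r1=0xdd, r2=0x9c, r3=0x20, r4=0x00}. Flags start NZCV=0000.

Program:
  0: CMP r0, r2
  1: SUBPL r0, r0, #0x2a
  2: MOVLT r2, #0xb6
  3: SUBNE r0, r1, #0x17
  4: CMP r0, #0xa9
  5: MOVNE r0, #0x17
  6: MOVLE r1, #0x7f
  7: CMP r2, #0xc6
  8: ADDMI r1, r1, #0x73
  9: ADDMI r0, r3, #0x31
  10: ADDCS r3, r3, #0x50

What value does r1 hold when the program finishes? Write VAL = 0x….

VAL = 0x50

0: ✓ CMP  NZCV=0010
1: ✓ SUBPL  r0←0x92
2: · MOVLT
3: ✓ SUBNE  r0←0xc6
4: ✓ CMP  NZCV=0010
5: ✓ MOVNE  r0←0x17
6: · MOVLE
7: ✓ CMP  NZCV=1000
8: ✓ ADDMI  r1←0x50
9: ✓ ADDMI  r0←0x51
10: · ADDCS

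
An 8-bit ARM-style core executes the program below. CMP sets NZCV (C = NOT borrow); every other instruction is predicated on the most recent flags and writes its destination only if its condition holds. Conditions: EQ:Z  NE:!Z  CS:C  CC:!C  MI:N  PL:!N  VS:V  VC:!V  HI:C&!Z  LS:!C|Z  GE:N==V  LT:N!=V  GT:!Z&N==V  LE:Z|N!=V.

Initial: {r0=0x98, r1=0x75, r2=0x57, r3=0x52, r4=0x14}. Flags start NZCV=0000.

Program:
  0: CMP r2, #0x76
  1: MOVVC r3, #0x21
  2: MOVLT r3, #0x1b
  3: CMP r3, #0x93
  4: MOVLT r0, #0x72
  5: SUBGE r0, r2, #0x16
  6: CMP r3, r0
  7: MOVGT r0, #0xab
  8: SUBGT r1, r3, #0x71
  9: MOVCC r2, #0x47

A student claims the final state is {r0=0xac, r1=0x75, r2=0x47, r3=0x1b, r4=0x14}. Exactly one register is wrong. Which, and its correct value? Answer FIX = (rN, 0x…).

[0] flags=1000 → (cmp)
[1] flags=1000 VC?T → r3=0x21
[2] flags=1000 LT?T → r3=0x1b
[3] flags=1001 → (cmp)
[4] flags=1001 LT?F → skip
[5] flags=1001 GE?T → r0=0x41
[6] flags=1000 → (cmp)
[7] flags=1000 GT?F → skip
[8] flags=1000 GT?F → skip
[9] flags=1000 CC?T → r2=0x47

FIX = (r0, 0x41)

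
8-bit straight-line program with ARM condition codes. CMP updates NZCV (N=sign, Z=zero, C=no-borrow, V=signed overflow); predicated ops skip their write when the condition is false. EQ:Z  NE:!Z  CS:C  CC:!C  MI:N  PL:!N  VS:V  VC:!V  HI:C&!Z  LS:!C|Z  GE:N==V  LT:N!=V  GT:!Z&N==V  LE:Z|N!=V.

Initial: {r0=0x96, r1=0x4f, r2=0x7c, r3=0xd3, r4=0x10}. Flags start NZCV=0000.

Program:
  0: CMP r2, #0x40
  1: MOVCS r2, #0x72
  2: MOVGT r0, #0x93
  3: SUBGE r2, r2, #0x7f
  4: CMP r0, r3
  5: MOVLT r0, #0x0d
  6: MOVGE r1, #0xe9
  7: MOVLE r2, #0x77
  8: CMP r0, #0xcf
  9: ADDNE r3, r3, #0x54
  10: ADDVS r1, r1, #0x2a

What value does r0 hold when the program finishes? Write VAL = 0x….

0: ✓ CMP  NZCV=0010
1: ✓ MOVCS  r2←0x72
2: ✓ MOVGT  r0←0x93
3: ✓ SUBGE  r2←0xf3
4: ✓ CMP  NZCV=1000
5: ✓ MOVLT  r0←0x0d
6: · MOVGE
7: ✓ MOVLE  r2←0x77
8: ✓ CMP  NZCV=0000
9: ✓ ADDNE  r3←0x27
10: · ADDVS

VAL = 0x0d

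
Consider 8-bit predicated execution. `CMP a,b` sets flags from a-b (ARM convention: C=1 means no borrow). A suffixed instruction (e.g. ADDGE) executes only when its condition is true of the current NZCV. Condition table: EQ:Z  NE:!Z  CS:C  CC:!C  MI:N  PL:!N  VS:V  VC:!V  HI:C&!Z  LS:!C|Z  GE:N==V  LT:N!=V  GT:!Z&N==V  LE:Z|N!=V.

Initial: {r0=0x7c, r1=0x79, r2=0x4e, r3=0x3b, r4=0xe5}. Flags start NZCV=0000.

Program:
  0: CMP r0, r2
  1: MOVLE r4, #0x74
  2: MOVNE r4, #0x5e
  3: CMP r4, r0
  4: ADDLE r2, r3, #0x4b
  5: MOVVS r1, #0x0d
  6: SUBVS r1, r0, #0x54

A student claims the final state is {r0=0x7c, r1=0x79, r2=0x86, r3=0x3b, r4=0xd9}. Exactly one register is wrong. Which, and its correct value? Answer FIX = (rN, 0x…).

0: ✓ CMP  NZCV=0010
1: · MOVLE
2: ✓ MOVNE  r4←0x5e
3: ✓ CMP  NZCV=1000
4: ✓ ADDLE  r2←0x86
5: · MOVVS
6: · SUBVS

FIX = (r4, 0x5e)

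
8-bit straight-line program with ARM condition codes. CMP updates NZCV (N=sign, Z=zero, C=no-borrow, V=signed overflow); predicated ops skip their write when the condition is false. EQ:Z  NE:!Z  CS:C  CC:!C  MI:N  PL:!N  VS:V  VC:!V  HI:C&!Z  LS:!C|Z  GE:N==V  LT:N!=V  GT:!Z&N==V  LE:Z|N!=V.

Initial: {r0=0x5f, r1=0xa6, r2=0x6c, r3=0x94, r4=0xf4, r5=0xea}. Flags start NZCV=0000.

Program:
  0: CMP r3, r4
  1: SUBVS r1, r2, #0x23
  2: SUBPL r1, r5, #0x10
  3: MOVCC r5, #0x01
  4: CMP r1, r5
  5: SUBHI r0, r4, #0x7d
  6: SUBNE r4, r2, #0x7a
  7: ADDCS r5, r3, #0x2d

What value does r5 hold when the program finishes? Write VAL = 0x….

[0] flags=1000 → (cmp)
[1] flags=1000 VS?F → skip
[2] flags=1000 PL?F → skip
[3] flags=1000 CC?T → r5=0x01
[4] flags=1010 → (cmp)
[5] flags=1010 HI?T → r0=0x77
[6] flags=1010 NE?T → r4=0xf2
[7] flags=1010 CS?T → r5=0xc1

VAL = 0xc1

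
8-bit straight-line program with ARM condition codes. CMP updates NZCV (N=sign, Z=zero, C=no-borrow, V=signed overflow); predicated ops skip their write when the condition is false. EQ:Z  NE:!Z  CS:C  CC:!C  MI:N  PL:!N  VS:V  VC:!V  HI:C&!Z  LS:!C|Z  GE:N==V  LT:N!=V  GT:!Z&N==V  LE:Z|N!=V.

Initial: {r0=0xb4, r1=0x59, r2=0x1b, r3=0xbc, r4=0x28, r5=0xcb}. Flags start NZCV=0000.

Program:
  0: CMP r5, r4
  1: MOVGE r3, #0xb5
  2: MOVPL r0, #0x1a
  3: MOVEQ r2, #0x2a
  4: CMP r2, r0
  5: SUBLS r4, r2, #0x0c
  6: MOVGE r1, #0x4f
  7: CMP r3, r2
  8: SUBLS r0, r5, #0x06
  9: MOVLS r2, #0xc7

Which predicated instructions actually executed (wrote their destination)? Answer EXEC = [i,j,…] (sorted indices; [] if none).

[0] flags=1010 → (cmp)
[1] flags=1010 GE?F → skip
[2] flags=1010 PL?F → skip
[3] flags=1010 EQ?F → skip
[4] flags=0000 → (cmp)
[5] flags=0000 LS?T → r4=0x0f
[6] flags=0000 GE?T → r1=0x4f
[7] flags=1010 → (cmp)
[8] flags=1010 LS?F → skip
[9] flags=1010 LS?F → skip

EXEC = [5,6]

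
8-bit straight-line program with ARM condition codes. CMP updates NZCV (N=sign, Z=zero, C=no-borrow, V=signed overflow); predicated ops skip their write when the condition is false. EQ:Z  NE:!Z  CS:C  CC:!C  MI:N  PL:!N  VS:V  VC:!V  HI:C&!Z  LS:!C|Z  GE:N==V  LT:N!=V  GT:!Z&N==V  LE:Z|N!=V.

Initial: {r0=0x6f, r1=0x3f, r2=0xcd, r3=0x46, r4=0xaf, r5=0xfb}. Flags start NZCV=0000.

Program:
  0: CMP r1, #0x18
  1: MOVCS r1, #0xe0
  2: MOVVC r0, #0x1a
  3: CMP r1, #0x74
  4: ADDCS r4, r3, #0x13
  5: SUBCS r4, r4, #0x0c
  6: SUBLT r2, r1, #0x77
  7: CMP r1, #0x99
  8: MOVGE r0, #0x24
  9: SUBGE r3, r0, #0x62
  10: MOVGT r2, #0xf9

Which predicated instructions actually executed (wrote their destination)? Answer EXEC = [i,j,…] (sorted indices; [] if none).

0: ✓ CMP  NZCV=0010
1: ✓ MOVCS  r1←0xe0
2: ✓ MOVVC  r0←0x1a
3: ✓ CMP  NZCV=0011
4: ✓ ADDCS  r4←0x59
5: ✓ SUBCS  r4←0x4d
6: ✓ SUBLT  r2←0x69
7: ✓ CMP  NZCV=0010
8: ✓ MOVGE  r0←0x24
9: ✓ SUBGE  r3←0xc2
10: ✓ MOVGT  r2←0xf9

EXEC = [1,2,4,5,6,8,9,10]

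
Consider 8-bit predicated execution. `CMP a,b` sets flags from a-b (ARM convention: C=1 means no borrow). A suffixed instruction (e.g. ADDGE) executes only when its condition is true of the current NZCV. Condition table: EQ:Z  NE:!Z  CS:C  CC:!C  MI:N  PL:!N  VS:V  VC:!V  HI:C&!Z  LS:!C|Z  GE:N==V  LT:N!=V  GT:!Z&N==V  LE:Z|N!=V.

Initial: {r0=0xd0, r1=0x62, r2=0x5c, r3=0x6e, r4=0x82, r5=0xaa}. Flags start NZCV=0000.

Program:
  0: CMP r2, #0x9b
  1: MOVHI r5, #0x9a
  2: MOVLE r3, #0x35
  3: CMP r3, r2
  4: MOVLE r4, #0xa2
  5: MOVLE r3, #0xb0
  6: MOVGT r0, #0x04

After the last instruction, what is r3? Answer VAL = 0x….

VAL = 0x6e

0: ✓ CMP  NZCV=1001
1: · MOVHI
2: · MOVLE
3: ✓ CMP  NZCV=0010
4: · MOVLE
5: · MOVLE
6: ✓ MOVGT  r0←0x04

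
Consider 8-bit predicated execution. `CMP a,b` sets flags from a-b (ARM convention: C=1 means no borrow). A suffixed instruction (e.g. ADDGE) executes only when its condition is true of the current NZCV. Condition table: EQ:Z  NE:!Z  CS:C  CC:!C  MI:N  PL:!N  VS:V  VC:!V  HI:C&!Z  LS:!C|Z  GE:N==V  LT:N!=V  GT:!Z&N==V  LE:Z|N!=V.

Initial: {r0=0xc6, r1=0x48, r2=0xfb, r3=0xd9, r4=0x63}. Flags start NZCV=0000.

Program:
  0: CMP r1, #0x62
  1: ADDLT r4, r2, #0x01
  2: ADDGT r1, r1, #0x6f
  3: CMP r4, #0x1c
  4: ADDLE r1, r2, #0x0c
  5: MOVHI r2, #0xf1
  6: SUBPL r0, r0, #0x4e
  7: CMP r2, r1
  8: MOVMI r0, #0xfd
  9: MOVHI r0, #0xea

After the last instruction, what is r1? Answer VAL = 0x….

VAL = 0x07

0: ✓ CMP  NZCV=1000
1: ✓ ADDLT  r4←0xfc
2: · ADDGT
3: ✓ CMP  NZCV=1010
4: ✓ ADDLE  r1←0x07
5: ✓ MOVHI  r2←0xf1
6: · SUBPL
7: ✓ CMP  NZCV=1010
8: ✓ MOVMI  r0←0xfd
9: ✓ MOVHI  r0←0xea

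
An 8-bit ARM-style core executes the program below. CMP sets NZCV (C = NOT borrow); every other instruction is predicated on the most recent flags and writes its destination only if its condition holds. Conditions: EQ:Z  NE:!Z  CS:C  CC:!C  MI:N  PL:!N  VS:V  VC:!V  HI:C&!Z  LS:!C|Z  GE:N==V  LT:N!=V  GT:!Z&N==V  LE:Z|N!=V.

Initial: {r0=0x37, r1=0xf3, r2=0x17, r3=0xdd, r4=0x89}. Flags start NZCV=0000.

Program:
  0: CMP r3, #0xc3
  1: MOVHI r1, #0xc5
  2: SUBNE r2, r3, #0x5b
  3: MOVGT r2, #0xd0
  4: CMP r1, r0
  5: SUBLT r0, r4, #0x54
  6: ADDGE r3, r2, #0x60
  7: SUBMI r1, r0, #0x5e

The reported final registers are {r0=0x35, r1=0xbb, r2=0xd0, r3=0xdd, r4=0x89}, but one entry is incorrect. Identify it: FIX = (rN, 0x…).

[0] flags=0010 → (cmp)
[1] flags=0010 HI?T → r1=0xc5
[2] flags=0010 NE?T → r2=0x82
[3] flags=0010 GT?T → r2=0xd0
[4] flags=1010 → (cmp)
[5] flags=1010 LT?T → r0=0x35
[6] flags=1010 GE?F → skip
[7] flags=1010 MI?T → r1=0xd7

FIX = (r1, 0xd7)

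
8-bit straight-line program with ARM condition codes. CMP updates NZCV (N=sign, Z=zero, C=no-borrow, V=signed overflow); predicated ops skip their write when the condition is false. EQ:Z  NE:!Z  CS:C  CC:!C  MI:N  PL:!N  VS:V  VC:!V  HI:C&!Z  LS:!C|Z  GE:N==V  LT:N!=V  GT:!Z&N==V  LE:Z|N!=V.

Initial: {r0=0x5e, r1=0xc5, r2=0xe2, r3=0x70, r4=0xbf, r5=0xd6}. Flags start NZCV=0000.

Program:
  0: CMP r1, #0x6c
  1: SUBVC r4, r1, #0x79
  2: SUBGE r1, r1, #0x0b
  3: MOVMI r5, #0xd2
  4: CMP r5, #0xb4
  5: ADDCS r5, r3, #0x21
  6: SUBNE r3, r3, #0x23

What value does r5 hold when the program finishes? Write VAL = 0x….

[0] flags=0011 → (cmp)
[1] flags=0011 VC?F → skip
[2] flags=0011 GE?F → skip
[3] flags=0011 MI?F → skip
[4] flags=0010 → (cmp)
[5] flags=0010 CS?T → r5=0x91
[6] flags=0010 NE?T → r3=0x4d

VAL = 0x91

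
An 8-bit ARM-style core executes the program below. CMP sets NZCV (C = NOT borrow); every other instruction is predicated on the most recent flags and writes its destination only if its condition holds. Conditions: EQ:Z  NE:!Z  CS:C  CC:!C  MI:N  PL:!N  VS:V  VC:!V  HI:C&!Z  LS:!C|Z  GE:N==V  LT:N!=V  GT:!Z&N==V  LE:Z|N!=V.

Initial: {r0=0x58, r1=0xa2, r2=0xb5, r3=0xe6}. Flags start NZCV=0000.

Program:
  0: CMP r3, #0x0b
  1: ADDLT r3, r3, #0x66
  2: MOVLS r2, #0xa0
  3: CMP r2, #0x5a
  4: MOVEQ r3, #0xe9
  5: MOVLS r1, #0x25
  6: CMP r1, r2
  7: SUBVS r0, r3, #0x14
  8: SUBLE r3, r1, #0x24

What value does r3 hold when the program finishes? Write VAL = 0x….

[0] flags=1010 → (cmp)
[1] flags=1010 LT?T → r3=0x4c
[2] flags=1010 LS?F → skip
[3] flags=0011 → (cmp)
[4] flags=0011 EQ?F → skip
[5] flags=0011 LS?F → skip
[6] flags=1000 → (cmp)
[7] flags=1000 VS?F → skip
[8] flags=1000 LE?T → r3=0x7e

VAL = 0x7e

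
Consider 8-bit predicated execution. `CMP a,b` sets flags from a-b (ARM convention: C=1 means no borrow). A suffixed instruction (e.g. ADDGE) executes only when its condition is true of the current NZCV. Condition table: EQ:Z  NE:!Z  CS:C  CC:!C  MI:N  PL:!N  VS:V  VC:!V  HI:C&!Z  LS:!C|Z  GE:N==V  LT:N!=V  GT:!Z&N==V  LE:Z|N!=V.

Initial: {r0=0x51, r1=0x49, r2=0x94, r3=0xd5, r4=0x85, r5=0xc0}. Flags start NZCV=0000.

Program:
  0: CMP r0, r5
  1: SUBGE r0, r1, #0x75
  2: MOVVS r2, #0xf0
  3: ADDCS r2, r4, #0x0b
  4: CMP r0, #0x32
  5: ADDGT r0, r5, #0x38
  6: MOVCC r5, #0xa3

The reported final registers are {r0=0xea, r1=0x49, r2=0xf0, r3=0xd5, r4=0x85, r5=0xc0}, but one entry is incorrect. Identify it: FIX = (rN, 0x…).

[0] flags=1001 → (cmp)
[1] flags=1001 GE?T → r0=0xd4
[2] flags=1001 VS?T → r2=0xf0
[3] flags=1001 CS?F → skip
[4] flags=1010 → (cmp)
[5] flags=1010 GT?F → skip
[6] flags=1010 CC?F → skip

FIX = (r0, 0xd4)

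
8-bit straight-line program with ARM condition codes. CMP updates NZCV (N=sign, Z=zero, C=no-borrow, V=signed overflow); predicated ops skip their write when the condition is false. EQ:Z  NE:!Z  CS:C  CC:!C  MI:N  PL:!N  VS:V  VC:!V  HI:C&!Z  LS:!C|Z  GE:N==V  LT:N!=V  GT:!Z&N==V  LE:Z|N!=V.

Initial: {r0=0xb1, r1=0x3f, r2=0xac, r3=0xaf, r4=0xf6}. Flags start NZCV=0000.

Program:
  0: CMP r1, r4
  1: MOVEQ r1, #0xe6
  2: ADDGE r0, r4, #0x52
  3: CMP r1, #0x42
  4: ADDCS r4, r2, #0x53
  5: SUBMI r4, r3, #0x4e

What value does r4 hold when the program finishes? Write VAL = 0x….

[0] flags=0000 → (cmp)
[1] flags=0000 EQ?F → skip
[2] flags=0000 GE?T → r0=0x48
[3] flags=1000 → (cmp)
[4] flags=1000 CS?F → skip
[5] flags=1000 MI?T → r4=0x61

VAL = 0x61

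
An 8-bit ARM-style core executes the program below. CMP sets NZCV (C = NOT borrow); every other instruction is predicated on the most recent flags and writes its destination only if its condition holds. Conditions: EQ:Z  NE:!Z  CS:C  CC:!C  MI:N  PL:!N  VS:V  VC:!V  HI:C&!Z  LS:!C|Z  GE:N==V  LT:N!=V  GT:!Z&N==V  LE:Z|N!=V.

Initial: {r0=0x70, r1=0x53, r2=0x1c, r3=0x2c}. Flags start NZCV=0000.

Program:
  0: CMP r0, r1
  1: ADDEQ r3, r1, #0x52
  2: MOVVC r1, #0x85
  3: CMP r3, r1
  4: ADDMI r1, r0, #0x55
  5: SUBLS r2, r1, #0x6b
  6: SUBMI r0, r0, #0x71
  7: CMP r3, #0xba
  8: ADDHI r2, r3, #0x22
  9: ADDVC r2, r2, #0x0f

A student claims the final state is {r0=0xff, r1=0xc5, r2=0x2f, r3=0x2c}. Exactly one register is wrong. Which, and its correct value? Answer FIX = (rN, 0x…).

FIX = (r2, 0x69)

0: ✓ CMP  NZCV=0010
1: · ADDEQ
2: ✓ MOVVC  r1←0x85
3: ✓ CMP  NZCV=1001
4: ✓ ADDMI  r1←0xc5
5: ✓ SUBLS  r2←0x5a
6: ✓ SUBMI  r0←0xff
7: ✓ CMP  NZCV=0000
8: · ADDHI
9: ✓ ADDVC  r2←0x69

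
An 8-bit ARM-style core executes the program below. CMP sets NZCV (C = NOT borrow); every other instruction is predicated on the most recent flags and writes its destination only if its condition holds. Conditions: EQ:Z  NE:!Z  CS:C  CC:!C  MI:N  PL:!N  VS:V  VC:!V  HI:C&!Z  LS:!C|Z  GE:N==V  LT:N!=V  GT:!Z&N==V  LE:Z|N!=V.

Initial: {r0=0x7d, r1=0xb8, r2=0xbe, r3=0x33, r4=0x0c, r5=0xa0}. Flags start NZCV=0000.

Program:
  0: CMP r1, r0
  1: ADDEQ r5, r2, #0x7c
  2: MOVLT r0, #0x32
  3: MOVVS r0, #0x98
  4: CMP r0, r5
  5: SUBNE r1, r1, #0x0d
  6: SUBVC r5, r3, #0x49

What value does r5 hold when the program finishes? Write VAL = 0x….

0: ✓ CMP  NZCV=0011
1: · ADDEQ
2: ✓ MOVLT  r0←0x32
3: ✓ MOVVS  r0←0x98
4: ✓ CMP  NZCV=1000
5: ✓ SUBNE  r1←0xab
6: ✓ SUBVC  r5←0xea

VAL = 0xea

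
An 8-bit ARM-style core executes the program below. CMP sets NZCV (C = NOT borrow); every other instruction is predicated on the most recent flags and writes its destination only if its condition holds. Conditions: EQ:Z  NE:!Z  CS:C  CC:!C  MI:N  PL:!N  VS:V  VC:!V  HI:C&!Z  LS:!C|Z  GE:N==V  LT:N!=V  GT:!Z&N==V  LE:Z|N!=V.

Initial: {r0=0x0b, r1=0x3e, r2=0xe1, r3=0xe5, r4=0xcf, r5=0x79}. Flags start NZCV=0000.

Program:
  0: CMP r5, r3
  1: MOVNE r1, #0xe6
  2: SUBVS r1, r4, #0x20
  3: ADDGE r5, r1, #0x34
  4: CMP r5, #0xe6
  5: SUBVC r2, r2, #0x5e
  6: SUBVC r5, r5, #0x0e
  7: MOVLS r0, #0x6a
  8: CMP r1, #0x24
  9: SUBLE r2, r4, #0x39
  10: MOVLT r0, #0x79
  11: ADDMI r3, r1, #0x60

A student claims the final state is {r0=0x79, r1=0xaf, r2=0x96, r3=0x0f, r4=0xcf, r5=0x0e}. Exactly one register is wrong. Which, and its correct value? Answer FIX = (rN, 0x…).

FIX = (r5, 0xd5)

[0] flags=1001 → (cmp)
[1] flags=1001 NE?T → r1=0xe6
[2] flags=1001 VS?T → r1=0xaf
[3] flags=1001 GE?T → r5=0xe3
[4] flags=1000 → (cmp)
[5] flags=1000 VC?T → r2=0x83
[6] flags=1000 VC?T → r5=0xd5
[7] flags=1000 LS?T → r0=0x6a
[8] flags=1010 → (cmp)
[9] flags=1010 LE?T → r2=0x96
[10] flags=1010 LT?T → r0=0x79
[11] flags=1010 MI?T → r3=0x0f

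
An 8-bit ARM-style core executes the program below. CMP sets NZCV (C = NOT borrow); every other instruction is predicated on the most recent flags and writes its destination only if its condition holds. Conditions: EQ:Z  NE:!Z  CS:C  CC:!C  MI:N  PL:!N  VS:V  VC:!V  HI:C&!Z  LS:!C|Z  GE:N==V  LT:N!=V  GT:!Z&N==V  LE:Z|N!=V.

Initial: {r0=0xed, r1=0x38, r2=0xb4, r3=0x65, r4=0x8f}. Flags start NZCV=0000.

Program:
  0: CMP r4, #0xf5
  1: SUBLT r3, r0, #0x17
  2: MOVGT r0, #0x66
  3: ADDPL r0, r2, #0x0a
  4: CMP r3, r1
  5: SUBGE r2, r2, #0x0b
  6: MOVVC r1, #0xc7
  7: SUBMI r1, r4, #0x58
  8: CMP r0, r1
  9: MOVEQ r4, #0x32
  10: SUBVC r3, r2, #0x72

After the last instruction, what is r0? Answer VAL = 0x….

VAL = 0xed

0: ✓ CMP  NZCV=1000
1: ✓ SUBLT  r3←0xd6
2: · MOVGT
3: · ADDPL
4: ✓ CMP  NZCV=1010
5: · SUBGE
6: ✓ MOVVC  r1←0xc7
7: ✓ SUBMI  r1←0x37
8: ✓ CMP  NZCV=1010
9: · MOVEQ
10: ✓ SUBVC  r3←0x42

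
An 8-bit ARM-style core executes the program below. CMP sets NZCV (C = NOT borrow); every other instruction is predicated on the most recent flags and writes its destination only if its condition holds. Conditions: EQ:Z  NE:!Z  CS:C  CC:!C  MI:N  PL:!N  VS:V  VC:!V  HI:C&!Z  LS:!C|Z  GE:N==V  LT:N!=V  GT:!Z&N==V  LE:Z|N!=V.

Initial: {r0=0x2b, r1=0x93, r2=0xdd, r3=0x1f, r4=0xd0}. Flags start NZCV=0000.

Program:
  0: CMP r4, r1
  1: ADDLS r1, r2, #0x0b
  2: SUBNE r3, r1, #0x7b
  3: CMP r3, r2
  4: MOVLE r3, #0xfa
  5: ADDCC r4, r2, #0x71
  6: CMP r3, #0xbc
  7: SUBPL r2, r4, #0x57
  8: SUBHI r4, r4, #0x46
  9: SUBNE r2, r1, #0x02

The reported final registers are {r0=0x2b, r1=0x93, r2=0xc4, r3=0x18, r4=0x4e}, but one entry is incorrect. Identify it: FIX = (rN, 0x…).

FIX = (r2, 0x91)

[0] flags=0010 → (cmp)
[1] flags=0010 LS?F → skip
[2] flags=0010 NE?T → r3=0x18
[3] flags=0000 → (cmp)
[4] flags=0000 LE?F → skip
[5] flags=0000 CC?T → r4=0x4e
[6] flags=0000 → (cmp)
[7] flags=0000 PL?T → r2=0xf7
[8] flags=0000 HI?F → skip
[9] flags=0000 NE?T → r2=0x91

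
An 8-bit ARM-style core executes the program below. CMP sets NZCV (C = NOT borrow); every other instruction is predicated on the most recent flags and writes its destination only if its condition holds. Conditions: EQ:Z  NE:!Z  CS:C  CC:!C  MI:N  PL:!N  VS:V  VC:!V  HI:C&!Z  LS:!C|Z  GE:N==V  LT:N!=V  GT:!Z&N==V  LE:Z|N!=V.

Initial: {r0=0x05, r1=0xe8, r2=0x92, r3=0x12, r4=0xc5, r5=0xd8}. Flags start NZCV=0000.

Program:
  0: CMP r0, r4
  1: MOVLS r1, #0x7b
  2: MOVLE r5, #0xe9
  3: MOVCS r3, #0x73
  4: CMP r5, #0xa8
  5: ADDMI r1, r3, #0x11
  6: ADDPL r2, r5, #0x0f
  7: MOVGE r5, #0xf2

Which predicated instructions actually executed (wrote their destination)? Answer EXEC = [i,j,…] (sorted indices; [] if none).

EXEC = [1,6,7]

[0] flags=0000 → (cmp)
[1] flags=0000 LS?T → r1=0x7b
[2] flags=0000 LE?F → skip
[3] flags=0000 CS?F → skip
[4] flags=0010 → (cmp)
[5] flags=0010 MI?F → skip
[6] flags=0010 PL?T → r2=0xe7
[7] flags=0010 GE?T → r5=0xf2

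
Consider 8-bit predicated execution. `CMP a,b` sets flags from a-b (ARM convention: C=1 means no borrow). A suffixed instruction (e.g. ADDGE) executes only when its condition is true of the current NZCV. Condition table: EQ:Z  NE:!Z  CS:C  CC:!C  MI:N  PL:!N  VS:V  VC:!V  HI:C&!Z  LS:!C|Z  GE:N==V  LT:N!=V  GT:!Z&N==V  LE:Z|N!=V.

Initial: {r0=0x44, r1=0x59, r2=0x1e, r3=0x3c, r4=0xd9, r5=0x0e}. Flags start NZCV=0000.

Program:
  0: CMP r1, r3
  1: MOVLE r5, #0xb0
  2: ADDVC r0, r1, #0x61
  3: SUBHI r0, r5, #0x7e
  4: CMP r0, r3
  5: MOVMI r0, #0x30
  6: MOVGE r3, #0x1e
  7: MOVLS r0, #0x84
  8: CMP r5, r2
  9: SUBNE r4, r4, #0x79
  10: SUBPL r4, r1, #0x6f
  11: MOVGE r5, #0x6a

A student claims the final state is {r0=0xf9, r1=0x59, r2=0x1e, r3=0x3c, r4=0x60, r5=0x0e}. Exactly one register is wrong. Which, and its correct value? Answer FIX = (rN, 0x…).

0: ✓ CMP  NZCV=0010
1: · MOVLE
2: ✓ ADDVC  r0←0xba
3: ✓ SUBHI  r0←0x90
4: ✓ CMP  NZCV=0011
5: · MOVMI
6: · MOVGE
7: · MOVLS
8: ✓ CMP  NZCV=1000
9: ✓ SUBNE  r4←0x60
10: · SUBPL
11: · MOVGE

FIX = (r0, 0x90)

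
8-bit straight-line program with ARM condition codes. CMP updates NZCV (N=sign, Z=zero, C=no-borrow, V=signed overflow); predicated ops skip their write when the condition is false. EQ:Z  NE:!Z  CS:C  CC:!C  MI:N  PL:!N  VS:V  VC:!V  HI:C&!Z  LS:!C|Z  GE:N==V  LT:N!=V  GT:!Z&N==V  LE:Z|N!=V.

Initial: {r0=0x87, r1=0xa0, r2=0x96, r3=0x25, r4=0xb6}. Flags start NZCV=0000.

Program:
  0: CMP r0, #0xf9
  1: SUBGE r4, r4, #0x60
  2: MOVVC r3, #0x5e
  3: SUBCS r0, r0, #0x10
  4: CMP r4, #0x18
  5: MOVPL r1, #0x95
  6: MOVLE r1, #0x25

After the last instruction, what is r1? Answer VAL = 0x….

VAL = 0x25

0: ✓ CMP  NZCV=1000
1: · SUBGE
2: ✓ MOVVC  r3←0x5e
3: · SUBCS
4: ✓ CMP  NZCV=1010
5: · MOVPL
6: ✓ MOVLE  r1←0x25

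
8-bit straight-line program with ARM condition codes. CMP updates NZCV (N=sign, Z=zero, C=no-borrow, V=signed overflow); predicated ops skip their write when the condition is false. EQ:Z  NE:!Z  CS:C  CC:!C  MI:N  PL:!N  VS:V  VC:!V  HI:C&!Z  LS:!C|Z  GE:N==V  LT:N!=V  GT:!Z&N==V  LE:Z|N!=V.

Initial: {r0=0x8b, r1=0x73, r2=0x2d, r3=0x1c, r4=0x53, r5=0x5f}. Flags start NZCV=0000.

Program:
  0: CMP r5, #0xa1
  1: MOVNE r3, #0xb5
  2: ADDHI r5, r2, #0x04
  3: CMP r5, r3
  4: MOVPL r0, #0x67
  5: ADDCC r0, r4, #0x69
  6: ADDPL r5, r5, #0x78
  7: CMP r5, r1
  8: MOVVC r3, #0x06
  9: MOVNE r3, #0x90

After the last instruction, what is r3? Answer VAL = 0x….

VAL = 0x90

[0] flags=1001 → (cmp)
[1] flags=1001 NE?T → r3=0xb5
[2] flags=1001 HI?F → skip
[3] flags=1001 → (cmp)
[4] flags=1001 PL?F → skip
[5] flags=1001 CC?T → r0=0xbc
[6] flags=1001 PL?F → skip
[7] flags=1000 → (cmp)
[8] flags=1000 VC?T → r3=0x06
[9] flags=1000 NE?T → r3=0x90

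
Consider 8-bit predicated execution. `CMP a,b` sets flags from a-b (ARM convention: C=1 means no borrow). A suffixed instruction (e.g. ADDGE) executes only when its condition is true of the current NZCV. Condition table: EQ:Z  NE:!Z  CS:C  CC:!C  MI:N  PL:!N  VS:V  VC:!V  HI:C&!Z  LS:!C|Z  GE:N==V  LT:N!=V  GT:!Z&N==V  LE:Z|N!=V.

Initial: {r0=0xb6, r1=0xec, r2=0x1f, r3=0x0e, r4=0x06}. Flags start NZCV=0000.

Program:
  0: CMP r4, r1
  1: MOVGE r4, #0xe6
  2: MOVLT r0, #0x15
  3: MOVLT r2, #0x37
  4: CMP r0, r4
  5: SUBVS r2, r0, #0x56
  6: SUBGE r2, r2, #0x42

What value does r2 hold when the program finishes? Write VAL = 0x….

VAL = 0x1f

[0] flags=0000 → (cmp)
[1] flags=0000 GE?T → r4=0xe6
[2] flags=0000 LT?F → skip
[3] flags=0000 LT?F → skip
[4] flags=1000 → (cmp)
[5] flags=1000 VS?F → skip
[6] flags=1000 GE?F → skip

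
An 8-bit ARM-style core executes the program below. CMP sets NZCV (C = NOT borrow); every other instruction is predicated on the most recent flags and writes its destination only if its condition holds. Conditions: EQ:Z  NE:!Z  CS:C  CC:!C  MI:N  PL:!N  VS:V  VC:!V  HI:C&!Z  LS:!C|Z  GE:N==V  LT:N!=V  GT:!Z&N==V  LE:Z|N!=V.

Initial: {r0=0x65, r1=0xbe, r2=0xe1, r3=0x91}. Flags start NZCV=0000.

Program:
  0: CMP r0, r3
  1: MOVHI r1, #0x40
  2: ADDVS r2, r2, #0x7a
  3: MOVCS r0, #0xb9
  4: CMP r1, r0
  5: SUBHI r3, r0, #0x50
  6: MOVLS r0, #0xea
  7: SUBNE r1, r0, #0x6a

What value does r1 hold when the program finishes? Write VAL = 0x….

[0] flags=1001 → (cmp)
[1] flags=1001 HI?F → skip
[2] flags=1001 VS?T → r2=0x5b
[3] flags=1001 CS?F → skip
[4] flags=0011 → (cmp)
[5] flags=0011 HI?T → r3=0x15
[6] flags=0011 LS?F → skip
[7] flags=0011 NE?T → r1=0xfb

VAL = 0xfb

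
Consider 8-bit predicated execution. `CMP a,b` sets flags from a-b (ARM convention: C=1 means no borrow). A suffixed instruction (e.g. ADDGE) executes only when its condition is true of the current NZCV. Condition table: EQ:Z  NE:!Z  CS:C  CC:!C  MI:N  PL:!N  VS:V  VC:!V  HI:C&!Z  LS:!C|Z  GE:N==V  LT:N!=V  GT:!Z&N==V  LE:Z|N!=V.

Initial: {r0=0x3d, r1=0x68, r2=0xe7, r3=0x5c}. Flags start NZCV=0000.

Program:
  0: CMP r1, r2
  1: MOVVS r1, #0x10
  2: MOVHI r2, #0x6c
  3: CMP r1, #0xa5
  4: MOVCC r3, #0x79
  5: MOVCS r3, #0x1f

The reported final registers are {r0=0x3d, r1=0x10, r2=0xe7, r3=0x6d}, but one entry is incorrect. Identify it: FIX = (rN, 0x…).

FIX = (r3, 0x79)

[0] flags=1001 → (cmp)
[1] flags=1001 VS?T → r1=0x10
[2] flags=1001 HI?F → skip
[3] flags=0000 → (cmp)
[4] flags=0000 CC?T → r3=0x79
[5] flags=0000 CS?F → skip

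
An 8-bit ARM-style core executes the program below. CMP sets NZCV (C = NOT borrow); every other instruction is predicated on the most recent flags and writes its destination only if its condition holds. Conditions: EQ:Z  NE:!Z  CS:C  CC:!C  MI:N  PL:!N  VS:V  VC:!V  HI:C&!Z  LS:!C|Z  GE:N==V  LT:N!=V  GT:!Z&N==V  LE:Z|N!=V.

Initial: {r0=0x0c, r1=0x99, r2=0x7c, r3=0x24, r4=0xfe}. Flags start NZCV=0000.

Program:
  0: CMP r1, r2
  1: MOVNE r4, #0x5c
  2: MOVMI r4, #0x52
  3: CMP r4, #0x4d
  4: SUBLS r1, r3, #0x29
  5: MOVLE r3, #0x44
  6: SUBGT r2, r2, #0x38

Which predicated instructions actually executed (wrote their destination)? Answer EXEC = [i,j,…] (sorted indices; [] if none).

EXEC = [1,6]

[0] flags=0011 → (cmp)
[1] flags=0011 NE?T → r4=0x5c
[2] flags=0011 MI?F → skip
[3] flags=0010 → (cmp)
[4] flags=0010 LS?F → skip
[5] flags=0010 LE?F → skip
[6] flags=0010 GT?T → r2=0x44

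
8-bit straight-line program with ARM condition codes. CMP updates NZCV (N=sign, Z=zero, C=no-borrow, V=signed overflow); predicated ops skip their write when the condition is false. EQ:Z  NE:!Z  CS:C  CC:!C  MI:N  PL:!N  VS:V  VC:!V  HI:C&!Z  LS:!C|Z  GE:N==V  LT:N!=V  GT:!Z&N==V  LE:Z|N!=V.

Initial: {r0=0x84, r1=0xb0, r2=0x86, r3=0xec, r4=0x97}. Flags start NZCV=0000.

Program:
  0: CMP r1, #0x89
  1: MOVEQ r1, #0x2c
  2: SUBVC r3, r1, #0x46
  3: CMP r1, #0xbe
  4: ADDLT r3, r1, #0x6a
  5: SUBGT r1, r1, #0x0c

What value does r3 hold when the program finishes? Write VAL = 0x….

VAL = 0x1a

0: ✓ CMP  NZCV=0010
1: · MOVEQ
2: ✓ SUBVC  r3←0x6a
3: ✓ CMP  NZCV=1000
4: ✓ ADDLT  r3←0x1a
5: · SUBGT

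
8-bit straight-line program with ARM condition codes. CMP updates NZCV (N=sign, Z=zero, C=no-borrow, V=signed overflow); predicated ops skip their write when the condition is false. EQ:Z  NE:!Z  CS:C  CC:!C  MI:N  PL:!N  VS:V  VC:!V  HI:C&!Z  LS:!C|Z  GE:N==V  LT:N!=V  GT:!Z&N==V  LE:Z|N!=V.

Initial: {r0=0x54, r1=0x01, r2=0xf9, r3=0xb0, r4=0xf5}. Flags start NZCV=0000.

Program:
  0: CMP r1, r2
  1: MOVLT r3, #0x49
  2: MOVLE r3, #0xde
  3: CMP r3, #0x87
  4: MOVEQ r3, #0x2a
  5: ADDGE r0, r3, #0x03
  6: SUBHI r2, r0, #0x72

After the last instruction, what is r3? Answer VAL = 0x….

[0] flags=0000 → (cmp)
[1] flags=0000 LT?F → skip
[2] flags=0000 LE?F → skip
[3] flags=0010 → (cmp)
[4] flags=0010 EQ?F → skip
[5] flags=0010 GE?T → r0=0xb3
[6] flags=0010 HI?T → r2=0x41

VAL = 0xb0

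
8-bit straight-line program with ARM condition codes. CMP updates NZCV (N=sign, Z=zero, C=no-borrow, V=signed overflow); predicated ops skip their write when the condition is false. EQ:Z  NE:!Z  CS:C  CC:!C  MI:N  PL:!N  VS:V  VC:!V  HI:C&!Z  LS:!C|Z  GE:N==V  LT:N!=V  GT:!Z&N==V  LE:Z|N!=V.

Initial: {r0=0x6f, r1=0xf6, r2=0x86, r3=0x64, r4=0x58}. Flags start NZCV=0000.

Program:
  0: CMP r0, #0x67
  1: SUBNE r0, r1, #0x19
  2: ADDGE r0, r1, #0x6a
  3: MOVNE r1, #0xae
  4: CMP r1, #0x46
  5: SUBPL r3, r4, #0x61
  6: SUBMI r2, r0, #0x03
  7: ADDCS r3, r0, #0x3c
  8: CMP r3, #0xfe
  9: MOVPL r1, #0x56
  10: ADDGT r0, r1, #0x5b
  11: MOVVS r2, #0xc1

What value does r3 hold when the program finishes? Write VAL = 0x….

[0] flags=0010 → (cmp)
[1] flags=0010 NE?T → r0=0xdd
[2] flags=0010 GE?T → r0=0x60
[3] flags=0010 NE?T → r1=0xae
[4] flags=0011 → (cmp)
[5] flags=0011 PL?T → r3=0xf7
[6] flags=0011 MI?F → skip
[7] flags=0011 CS?T → r3=0x9c
[8] flags=1000 → (cmp)
[9] flags=1000 PL?F → skip
[10] flags=1000 GT?F → skip
[11] flags=1000 VS?F → skip

VAL = 0x9c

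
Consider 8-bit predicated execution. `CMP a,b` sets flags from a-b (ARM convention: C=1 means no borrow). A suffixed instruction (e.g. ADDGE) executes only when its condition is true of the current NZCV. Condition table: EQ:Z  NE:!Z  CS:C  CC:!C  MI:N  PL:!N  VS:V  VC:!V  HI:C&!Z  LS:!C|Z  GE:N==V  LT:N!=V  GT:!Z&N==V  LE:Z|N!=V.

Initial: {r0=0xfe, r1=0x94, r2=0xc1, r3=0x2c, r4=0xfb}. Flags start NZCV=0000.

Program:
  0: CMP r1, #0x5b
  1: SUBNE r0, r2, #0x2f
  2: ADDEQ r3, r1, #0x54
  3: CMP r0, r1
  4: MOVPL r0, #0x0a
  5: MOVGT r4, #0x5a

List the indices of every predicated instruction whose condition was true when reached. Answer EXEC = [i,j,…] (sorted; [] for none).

0: ✓ CMP  NZCV=0011
1: ✓ SUBNE  r0←0x92
2: · ADDEQ
3: ✓ CMP  NZCV=1000
4: · MOVPL
5: · MOVGT

EXEC = [1]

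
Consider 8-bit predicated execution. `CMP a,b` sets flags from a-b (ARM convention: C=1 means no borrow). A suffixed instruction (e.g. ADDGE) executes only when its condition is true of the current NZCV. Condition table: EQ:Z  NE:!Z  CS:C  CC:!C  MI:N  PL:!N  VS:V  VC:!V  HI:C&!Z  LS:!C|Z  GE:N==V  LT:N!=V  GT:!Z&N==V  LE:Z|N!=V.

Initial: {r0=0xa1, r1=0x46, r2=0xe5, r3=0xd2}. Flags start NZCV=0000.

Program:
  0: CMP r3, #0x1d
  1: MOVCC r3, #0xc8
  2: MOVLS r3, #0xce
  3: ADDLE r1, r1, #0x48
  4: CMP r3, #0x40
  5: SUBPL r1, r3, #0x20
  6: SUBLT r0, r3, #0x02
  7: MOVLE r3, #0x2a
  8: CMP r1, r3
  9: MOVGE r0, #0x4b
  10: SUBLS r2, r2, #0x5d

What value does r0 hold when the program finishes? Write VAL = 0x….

0: ✓ CMP  NZCV=1010
1: · MOVCC
2: · MOVLS
3: ✓ ADDLE  r1←0x8e
4: ✓ CMP  NZCV=1010
5: · SUBPL
6: ✓ SUBLT  r0←0xd0
7: ✓ MOVLE  r3←0x2a
8: ✓ CMP  NZCV=0011
9: · MOVGE
10: · SUBLS

VAL = 0xd0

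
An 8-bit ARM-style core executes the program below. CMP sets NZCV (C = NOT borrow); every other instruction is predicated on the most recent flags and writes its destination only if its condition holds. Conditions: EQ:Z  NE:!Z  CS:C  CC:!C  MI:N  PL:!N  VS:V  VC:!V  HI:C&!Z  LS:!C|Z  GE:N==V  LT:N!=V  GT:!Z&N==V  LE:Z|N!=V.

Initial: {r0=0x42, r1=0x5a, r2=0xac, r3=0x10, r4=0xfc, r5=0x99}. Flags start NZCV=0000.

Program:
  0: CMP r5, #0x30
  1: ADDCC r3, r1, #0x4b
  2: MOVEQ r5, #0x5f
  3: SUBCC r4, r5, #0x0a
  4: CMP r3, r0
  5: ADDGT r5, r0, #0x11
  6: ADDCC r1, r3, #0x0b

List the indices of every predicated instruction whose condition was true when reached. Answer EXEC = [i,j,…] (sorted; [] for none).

[0] flags=0011 → (cmp)
[1] flags=0011 CC?F → skip
[2] flags=0011 EQ?F → skip
[3] flags=0011 CC?F → skip
[4] flags=1000 → (cmp)
[5] flags=1000 GT?F → skip
[6] flags=1000 CC?T → r1=0x1b

EXEC = [6]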